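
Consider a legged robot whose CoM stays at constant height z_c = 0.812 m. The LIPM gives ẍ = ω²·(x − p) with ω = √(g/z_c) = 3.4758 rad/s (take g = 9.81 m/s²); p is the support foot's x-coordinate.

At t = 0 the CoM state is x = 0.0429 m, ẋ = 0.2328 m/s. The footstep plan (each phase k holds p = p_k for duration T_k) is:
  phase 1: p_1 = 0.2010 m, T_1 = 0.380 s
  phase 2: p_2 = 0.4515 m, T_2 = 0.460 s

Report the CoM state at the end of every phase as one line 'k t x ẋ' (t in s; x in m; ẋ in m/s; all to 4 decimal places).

phase 1: p=0.2010, T=0.380, ωT=1.320804, cosh=2.006676, sinh=1.739756; start (x,ẋ)=(0.042900, 0.232800) → end (x,ẋ)=(0.000269, -0.488883)
phase 2: p=0.4515, T=0.460, ωT=1.598868, cosh=2.574777, sinh=2.372652; start (x,ẋ)=(0.000269, -0.488883) → end (x,ẋ)=(-1.044041, -4.980008)

1 0.3800 0.0003 -0.4889
2 0.8400 -1.0440 -4.9800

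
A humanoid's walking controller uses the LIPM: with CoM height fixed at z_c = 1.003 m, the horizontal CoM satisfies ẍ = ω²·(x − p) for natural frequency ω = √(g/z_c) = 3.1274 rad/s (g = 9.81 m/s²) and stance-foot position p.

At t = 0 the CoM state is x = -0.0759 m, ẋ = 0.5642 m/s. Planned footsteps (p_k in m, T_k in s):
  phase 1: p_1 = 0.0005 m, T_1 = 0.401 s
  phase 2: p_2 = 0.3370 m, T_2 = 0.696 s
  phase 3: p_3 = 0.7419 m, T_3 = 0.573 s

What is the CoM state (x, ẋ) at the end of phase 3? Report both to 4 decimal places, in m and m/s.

phase 1: p=0.0005, T=0.401, ωT=1.254087, cosh=1.894987, sinh=1.609651; start (x,ẋ)=(-0.075900, 0.564200) → end (x,ẋ)=(0.146113, 0.684552)
phase 2: p=0.3370, T=0.696, ωT=2.176670, cosh=4.465160, sinh=4.351741; start (x,ẋ)=(0.146113, 0.684552) → end (x,ẋ)=(0.437205, 0.458731)
phase 3: p=0.7419, T=0.573, ωT=1.792000, cosh=3.084036, sinh=2.917409; start (x,ẋ)=(0.437205, 0.458731) → end (x,ẋ)=(0.230140, -1.365263)

x = 0.2301, ẋ = -1.3653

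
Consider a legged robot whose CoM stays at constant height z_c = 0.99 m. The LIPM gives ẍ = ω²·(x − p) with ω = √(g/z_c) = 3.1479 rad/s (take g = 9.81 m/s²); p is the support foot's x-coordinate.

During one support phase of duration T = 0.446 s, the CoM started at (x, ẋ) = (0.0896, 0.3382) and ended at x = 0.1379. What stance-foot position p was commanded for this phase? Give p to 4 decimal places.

p = 0.2253

ωT = 3.1479·0.446 = 1.403963; cosh(ωT) = 2.158463, sinh(ωT) = 1.912841
x(T) = p + (x₀−p)·cosh(ωT) + (ẋ₀/ω)·sinh(ωT) ⇒ p·(1 − cosh) = x(T) − x₀·cosh − (ẋ₀/ω)·sinh
numerator   = 0.1379 − (0.0896)·2.158463 − (0.3382/3.1479)·1.912841 = -0.261008
denominator = 1 − 2.158463 = -1.158463
p = -0.261008 / -1.158463 = 0.2253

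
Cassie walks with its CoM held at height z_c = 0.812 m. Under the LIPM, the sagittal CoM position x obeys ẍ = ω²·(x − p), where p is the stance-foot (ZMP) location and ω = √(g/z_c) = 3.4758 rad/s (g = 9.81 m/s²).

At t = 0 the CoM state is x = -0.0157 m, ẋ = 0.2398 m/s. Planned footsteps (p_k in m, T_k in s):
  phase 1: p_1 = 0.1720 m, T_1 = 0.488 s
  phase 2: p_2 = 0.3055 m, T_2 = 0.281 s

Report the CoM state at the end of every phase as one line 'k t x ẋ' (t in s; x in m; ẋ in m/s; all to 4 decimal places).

1 0.4880 -0.1752 -1.0432
2 0.7690 -0.7653 -3.4856

phase 1: p=0.1720, T=0.488, ωT=1.696190, cosh=2.818257, sinh=2.634876; start (x,ẋ)=(-0.015700, 0.239800) → end (x,ẋ)=(-0.175203, -1.043195)
phase 2: p=0.3055, T=0.281, ωT=0.976700, cosh=1.516115, sinh=1.139563; start (x,ẋ)=(-0.175203, -1.043195) → end (x,ẋ)=(-0.765319, -3.485618)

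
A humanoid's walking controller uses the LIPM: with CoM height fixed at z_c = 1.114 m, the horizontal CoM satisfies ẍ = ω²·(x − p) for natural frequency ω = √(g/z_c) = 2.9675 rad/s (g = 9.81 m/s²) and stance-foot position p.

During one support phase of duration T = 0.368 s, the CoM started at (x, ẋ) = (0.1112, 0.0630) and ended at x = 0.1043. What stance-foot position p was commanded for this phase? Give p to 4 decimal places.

p = 0.1644

ωT = 2.9675·0.368 = 1.092040; cosh(ωT) = 1.657940, sinh(ωT) = 1.322408
x(T) = p + (x₀−p)·cosh(ωT) + (ẋ₀/ω)·sinh(ωT) ⇒ p·(1 − cosh) = x(T) − x₀·cosh − (ẋ₀/ω)·sinh
numerator   = 0.1043 − (0.1112)·1.657940 − (0.0630/2.9675)·1.322408 = -0.108138
denominator = 1 − 1.657940 = -0.657940
p = -0.108138 / -0.657940 = 0.1644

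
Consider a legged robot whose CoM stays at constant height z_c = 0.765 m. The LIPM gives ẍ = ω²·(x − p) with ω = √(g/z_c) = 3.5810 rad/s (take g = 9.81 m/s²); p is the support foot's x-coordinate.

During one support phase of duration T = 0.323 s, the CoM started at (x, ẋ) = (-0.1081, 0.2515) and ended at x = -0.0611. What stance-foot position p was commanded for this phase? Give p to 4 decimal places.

ωT = 3.5810·0.323 = 1.156663; cosh(ωT) = 1.746920, sinh(ωT) = 1.432386
x(T) = p + (x₀−p)·cosh(ωT) + (ẋ₀/ω)·sinh(ωT) ⇒ p·(1 − cosh) = x(T) − x₀·cosh − (ẋ₀/ω)·sinh
numerator   = -0.0611 − (-0.1081)·1.746920 − (0.2515/3.5810)·1.432386 = 0.027143
denominator = 1 − 1.746920 = -0.746920
p = 0.027143 / -0.746920 = -0.0363

p = -0.0363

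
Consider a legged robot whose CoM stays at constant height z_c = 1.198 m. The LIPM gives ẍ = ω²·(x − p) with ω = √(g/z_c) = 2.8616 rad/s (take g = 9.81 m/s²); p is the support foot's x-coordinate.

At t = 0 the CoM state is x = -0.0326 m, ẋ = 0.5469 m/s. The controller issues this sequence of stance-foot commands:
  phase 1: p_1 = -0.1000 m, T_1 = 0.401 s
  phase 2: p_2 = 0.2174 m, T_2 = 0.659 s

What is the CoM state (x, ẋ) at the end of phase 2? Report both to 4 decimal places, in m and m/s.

x = 1.8284, ẋ = 4.7648

phase 1: p=-0.1000, T=0.401, ωT=1.147502, cosh=1.733871, sinh=1.416442; start (x,ẋ)=(-0.032600, 0.546900) → end (x,ẋ)=(0.287569, 1.221446)
phase 2: p=0.2174, T=0.659, ωT=1.885794, cosh=3.371649, sinh=3.219940; start (x,ẋ)=(0.287569, 1.221446) → end (x,ẋ)=(1.828384, 4.764833)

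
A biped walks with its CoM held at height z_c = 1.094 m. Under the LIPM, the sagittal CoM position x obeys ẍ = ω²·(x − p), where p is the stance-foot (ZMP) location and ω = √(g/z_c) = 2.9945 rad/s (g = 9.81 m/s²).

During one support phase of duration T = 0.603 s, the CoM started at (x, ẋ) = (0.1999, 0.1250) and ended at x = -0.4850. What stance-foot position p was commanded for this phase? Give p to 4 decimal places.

p = 0.5805

ωT = 2.9945·0.603 = 1.805683; cosh(ωT) = 3.124245, sinh(ωT) = 2.959883
x(T) = p + (x₀−p)·cosh(ωT) + (ẋ₀/ω)·sinh(ωT) ⇒ p·(1 − cosh) = x(T) − x₀·cosh − (ẋ₀/ω)·sinh
numerator   = -0.4850 − (0.1999)·3.124245 − (0.1250/2.9945)·2.959883 = -1.233092
denominator = 1 − 3.124245 = -2.124245
p = -1.233092 / -2.124245 = 0.5805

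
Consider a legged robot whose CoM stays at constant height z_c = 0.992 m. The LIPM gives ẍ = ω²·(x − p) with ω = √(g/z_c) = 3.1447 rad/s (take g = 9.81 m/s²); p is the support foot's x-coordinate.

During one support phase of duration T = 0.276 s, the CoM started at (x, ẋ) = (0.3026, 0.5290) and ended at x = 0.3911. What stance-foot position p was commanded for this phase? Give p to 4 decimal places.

ωT = 3.1447·0.276 = 0.867937; cosh(ωT) = 1.400904, sinh(ωT) = 0.981088
x(T) = p + (x₀−p)·cosh(ωT) + (ẋ₀/ω)·sinh(ωT) ⇒ p·(1 − cosh) = x(T) − x₀·cosh − (ẋ₀/ω)·sinh
numerator   = 0.3911 − (0.3026)·1.400904 − (0.5290/3.1447)·0.981088 = -0.197852
denominator = 1 − 1.400904 = -0.400904
p = -0.197852 / -0.400904 = 0.4935

p = 0.4935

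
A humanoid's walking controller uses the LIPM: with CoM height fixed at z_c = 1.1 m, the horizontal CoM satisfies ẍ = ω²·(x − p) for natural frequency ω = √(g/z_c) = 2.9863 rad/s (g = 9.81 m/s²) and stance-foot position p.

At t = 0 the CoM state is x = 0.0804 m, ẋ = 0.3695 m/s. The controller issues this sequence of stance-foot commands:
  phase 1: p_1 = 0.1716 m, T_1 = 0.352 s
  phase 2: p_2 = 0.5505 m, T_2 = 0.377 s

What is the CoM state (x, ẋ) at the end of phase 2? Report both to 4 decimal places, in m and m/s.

x = 0.0363, ẋ = -1.0958

phase 1: p=0.1716, T=0.352, ωT=1.051178, cosh=1.605272, sinh=1.255746; start (x,ẋ)=(0.080400, 0.369500) → end (x,ẋ)=(0.180575, 0.251145)
phase 2: p=0.5505, T=0.377, ωT=1.125835, cosh=1.703586, sinh=1.379204; start (x,ẋ)=(0.180575, 0.251145) → end (x,ẋ)=(0.036290, -1.095771)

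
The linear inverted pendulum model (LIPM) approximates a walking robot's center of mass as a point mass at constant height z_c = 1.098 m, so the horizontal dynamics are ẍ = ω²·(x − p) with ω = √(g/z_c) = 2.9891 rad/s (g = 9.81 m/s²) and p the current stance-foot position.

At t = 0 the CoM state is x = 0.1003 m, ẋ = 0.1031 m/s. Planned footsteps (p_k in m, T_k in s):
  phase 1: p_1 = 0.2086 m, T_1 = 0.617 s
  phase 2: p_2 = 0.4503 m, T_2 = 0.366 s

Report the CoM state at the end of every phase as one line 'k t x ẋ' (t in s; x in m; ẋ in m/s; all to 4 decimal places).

phase 1: p=0.2086, T=0.617, ωT=1.844275, cosh=3.240826, sinh=3.082686; start (x,ẋ)=(0.100300, 0.103100) → end (x,ẋ)=(-0.036053, -0.663796)
phase 2: p=0.4503, T=0.366, ωT=1.094011, cosh=1.660549, sinh=1.325678; start (x,ẋ)=(-0.036053, -0.663796) → end (x,ẋ)=(-0.651710, -3.029483)

1 0.6170 -0.0361 -0.6638
2 0.9830 -0.6517 -3.0295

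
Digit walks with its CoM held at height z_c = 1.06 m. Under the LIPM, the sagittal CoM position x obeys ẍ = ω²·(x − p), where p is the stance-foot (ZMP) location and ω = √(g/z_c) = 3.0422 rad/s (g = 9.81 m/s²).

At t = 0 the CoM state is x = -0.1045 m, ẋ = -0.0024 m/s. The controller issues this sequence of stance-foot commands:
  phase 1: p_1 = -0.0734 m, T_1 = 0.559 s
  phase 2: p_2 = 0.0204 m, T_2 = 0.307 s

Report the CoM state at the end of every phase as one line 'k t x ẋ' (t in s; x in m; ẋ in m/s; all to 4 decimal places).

phase 1: p=-0.0734, T=0.559, ωT=1.700590, cosh=2.829876, sinh=2.647301; start (x,ẋ)=(-0.104500, -0.002400) → end (x,ẋ)=(-0.163498, -0.257259)
phase 2: p=0.0204, T=0.307, ωT=0.933955, cosh=1.468775, sinh=1.075779; start (x,ẋ)=(-0.163498, -0.257259) → end (x,ẋ)=(-0.340676, -0.979704)

1 0.5590 -0.1635 -0.2573
2 0.8660 -0.3407 -0.9797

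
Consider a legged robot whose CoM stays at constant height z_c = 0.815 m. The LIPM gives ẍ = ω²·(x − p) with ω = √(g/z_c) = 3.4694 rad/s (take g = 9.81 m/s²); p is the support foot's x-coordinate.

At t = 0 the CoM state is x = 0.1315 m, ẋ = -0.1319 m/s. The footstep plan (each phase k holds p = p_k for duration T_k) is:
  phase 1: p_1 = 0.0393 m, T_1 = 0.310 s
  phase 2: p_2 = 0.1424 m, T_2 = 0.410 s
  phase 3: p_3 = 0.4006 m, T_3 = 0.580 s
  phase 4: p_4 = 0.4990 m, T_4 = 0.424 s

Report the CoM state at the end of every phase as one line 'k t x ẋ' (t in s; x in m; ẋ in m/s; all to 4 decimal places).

1 0.3100 0.1409 0.1985
2 0.7200 0.2509 0.4255
3 1.3000 0.2812 -0.2879
4 1.7240 -0.1712 -2.2178

phase 1: p=0.0393, T=0.310, ωT=1.075514, cosh=1.636311, sinh=1.295188; start (x,ẋ)=(0.131500, -0.131900) → end (x,ẋ)=(0.140927, 0.198474)
phase 2: p=0.1424, T=0.410, ωT=1.422454, cosh=2.194203, sinh=1.953082; start (x,ẋ)=(0.140927, 0.198474) → end (x,ẋ)=(0.250898, 0.425512)
phase 3: p=0.4006, T=0.580, ωT=2.012252, cosh=3.806915, sinh=3.673228; start (x,ẋ)=(0.250898, 0.425512) → end (x,ẋ)=(0.281210, -0.287893)
phase 4: p=0.4990, T=0.424, ωT=1.471026, cosh=2.291694, sinh=2.062004; start (x,ẋ)=(0.281210, -0.287893) → end (x,ẋ)=(-0.171214, -2.217814)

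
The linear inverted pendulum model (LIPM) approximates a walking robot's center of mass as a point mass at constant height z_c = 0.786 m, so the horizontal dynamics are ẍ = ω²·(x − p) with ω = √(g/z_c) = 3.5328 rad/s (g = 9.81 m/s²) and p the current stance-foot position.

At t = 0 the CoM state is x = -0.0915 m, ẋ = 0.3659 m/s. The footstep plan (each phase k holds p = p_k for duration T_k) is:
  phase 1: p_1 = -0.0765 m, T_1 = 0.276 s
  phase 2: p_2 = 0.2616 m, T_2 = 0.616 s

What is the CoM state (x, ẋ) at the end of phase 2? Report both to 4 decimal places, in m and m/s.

x = -0.2152, ẋ = -1.5308

phase 1: p=-0.0765, T=0.276, ωT=0.975053, cosh=1.514240, sinh=1.137067; start (x,ẋ)=(-0.091500, 0.365900) → end (x,ẋ)=(0.018555, 0.493805)
phase 2: p=0.2616, T=0.616, ωT=2.176205, cosh=4.463134, sinh=4.349663; start (x,ẋ)=(0.018555, 0.493805) → end (x,ẋ)=(-0.215159, -1.530831)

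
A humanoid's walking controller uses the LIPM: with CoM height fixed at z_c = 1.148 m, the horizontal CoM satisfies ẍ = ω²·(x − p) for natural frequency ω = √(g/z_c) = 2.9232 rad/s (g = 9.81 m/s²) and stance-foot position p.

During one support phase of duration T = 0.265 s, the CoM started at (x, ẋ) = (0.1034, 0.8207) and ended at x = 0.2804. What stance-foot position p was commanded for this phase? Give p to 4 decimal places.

p = 0.3029

ωT = 2.9232·0.265 = 0.774648; cosh(ωT) = 1.315347, sinh(ωT) = 0.854481
x(T) = p + (x₀−p)·cosh(ωT) + (ẋ₀/ω)·sinh(ωT) ⇒ p·(1 − cosh) = x(T) − x₀·cosh − (ẋ₀/ω)·sinh
numerator   = 0.2804 − (0.1034)·1.315347 − (0.8207/2.9232)·0.854481 = -0.095506
denominator = 1 − 1.315347 = -0.315347
p = -0.095506 / -0.315347 = 0.3029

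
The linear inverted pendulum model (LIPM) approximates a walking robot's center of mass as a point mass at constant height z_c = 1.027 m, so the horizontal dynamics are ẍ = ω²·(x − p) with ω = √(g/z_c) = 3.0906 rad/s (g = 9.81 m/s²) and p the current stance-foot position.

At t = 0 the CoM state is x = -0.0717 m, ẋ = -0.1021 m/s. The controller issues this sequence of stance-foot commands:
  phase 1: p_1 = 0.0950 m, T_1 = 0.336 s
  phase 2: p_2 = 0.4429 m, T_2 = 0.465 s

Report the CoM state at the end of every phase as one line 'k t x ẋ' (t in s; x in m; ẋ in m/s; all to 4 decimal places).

phase 1: p=0.0950, T=0.336, ωT=1.038442, cosh=1.589409, sinh=1.235403; start (x,ẋ)=(-0.071700, -0.102100) → end (x,ẋ)=(-0.210767, -0.798762)
phase 2: p=0.4429, T=0.465, ωT=1.437129, cosh=2.223102, sinh=1.985493; start (x,ẋ)=(-0.210767, -0.798762) → end (x,ẋ)=(-1.523416, -5.786868)

1 0.3360 -0.2108 -0.7988
2 0.8010 -1.5234 -5.7869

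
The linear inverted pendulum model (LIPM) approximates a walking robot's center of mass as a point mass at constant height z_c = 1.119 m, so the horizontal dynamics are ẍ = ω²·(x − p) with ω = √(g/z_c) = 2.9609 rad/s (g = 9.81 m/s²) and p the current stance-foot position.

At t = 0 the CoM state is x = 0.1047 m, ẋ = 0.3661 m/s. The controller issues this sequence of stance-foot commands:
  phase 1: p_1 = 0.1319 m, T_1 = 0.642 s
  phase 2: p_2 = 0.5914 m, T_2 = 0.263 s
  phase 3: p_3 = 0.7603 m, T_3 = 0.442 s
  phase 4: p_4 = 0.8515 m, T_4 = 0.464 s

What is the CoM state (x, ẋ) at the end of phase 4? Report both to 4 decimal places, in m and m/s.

phase 1: p=0.1319, T=0.642, ωT=1.900898, cosh=3.420667, sinh=3.271233; start (x,ẋ)=(0.104700, 0.366100) → end (x,ẋ)=(0.443329, 0.988853)
phase 2: p=0.5914, T=0.263, ωT=0.778717, cosh=1.318835, sinh=0.859840; start (x,ẋ)=(0.443329, 0.988853) → end (x,ẋ)=(0.683280, 0.927159)
phase 3: p=0.7603, T=0.442, ωT=1.308718, cosh=1.985795, sinh=1.715629; start (x,ẋ)=(0.683280, 0.927159) → end (x,ẋ)=(1.144575, 1.449900)
phase 4: p=0.8515, T=0.464, ωT=1.373858, cosh=2.101845, sinh=1.848716; start (x,ẋ)=(1.144575, 1.449900) → end (x,ẋ)=(2.372782, 4.651719)

x = 2.3728, ẋ = 4.6517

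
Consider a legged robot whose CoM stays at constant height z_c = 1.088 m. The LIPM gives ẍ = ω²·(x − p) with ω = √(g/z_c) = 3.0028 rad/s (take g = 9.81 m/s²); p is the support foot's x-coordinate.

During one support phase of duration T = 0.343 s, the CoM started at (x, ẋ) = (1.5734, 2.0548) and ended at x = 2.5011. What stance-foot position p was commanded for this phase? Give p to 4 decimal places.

ωT = 3.0028·0.343 = 1.029960; cosh(ωT) = 1.578988, sinh(ωT) = 1.221967
x(T) = p + (x₀−p)·cosh(ωT) + (ẋ₀/ω)·sinh(ωT) ⇒ p·(1 − cosh) = x(T) − x₀·cosh − (ẋ₀/ω)·sinh
numerator   = 2.5011 − (1.5734)·1.578988 − (2.0548/3.0028)·1.221967 = -0.819465
denominator = 1 − 1.578988 = -0.578988
p = -0.819465 / -0.578988 = 1.4153

p = 1.4153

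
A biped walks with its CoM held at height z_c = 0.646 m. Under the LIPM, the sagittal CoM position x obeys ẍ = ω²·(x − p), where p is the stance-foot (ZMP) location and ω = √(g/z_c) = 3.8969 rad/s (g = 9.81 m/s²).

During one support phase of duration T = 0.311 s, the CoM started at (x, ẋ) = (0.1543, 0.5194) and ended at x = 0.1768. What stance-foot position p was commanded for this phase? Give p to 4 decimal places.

ωT = 3.8969·0.311 = 1.211936; cosh(ωT) = 1.828802, sinh(ωT) = 1.531181
x(T) = p + (x₀−p)·cosh(ωT) + (ẋ₀/ω)·sinh(ωT) ⇒ p·(1 − cosh) = x(T) − x₀·cosh − (ẋ₀/ω)·sinh
numerator   = 0.1768 − (0.1543)·1.828802 − (0.5194/3.8969)·1.531181 = -0.309468
denominator = 1 − 1.828802 = -0.828802
p = -0.309468 / -0.828802 = 0.3734

p = 0.3734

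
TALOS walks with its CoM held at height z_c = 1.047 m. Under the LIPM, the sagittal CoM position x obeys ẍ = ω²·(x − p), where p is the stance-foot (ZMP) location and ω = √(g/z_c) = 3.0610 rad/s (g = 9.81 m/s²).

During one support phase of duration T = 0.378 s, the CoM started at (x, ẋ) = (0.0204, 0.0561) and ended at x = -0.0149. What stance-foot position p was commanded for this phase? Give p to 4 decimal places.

p = 0.1028

ωT = 3.0610·0.378 = 1.157058; cosh(ωT) = 1.747486, sinh(ωT) = 1.433076
x(T) = p + (x₀−p)·cosh(ωT) + (ẋ₀/ω)·sinh(ωT) ⇒ p·(1 − cosh) = x(T) − x₀·cosh − (ẋ₀/ω)·sinh
numerator   = -0.0149 − (0.0204)·1.747486 − (0.0561/3.0610)·1.433076 = -0.076813
denominator = 1 − 1.747486 = -0.747486
p = -0.076813 / -0.747486 = 0.1028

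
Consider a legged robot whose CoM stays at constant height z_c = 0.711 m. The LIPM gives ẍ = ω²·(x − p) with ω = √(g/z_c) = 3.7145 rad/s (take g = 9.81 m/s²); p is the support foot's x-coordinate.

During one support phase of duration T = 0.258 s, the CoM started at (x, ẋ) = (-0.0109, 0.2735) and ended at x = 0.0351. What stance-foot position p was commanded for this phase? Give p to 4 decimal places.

p = 0.0615

ωT = 3.7145·0.258 = 0.958341; cosh(ωT) = 1.495448, sinh(ωT) = 1.111919
x(T) = p + (x₀−p)·cosh(ωT) + (ẋ₀/ω)·sinh(ωT) ⇒ p·(1 − cosh) = x(T) − x₀·cosh − (ẋ₀/ω)·sinh
numerator   = 0.0351 − (-0.0109)·1.495448 − (0.2735/3.7145)·1.111919 = -0.030471
denominator = 1 − 1.495448 = -0.495448
p = -0.030471 / -0.495448 = 0.0615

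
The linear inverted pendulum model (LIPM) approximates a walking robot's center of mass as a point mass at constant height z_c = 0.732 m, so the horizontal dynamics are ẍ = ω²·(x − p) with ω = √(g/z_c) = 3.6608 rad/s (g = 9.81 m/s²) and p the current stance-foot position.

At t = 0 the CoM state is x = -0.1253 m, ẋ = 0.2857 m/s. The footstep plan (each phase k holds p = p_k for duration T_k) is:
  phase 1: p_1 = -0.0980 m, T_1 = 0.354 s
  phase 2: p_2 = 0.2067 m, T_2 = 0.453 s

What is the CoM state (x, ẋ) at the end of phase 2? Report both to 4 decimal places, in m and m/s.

x = -0.1382, ẋ = -1.0300

phase 1: p=-0.0980, T=0.354, ωT=1.295923, cosh=1.964007, sinh=1.690362; start (x,ẋ)=(-0.125300, 0.285700) → end (x,ẋ)=(-0.019696, 0.392182)
phase 2: p=0.2067, T=0.453, ωT=1.658342, cosh=2.720527, sinh=2.530073; start (x,ẋ)=(-0.019696, 0.392182) → end (x,ẋ)=(-0.138170, -1.029962)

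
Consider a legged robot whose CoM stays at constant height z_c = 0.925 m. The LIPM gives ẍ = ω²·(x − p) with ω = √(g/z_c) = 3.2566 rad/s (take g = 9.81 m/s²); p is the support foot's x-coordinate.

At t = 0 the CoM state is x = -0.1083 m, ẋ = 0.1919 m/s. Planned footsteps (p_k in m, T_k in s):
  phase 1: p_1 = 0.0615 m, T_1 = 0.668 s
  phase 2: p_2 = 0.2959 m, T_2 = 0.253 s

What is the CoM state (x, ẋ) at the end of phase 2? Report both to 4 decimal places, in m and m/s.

phase 1: p=0.0615, T=0.668, ωT=2.175409, cosh=4.459673, sinh=4.346111; start (x,ẋ)=(-0.108300, 0.191900) → end (x,ẋ)=(-0.439651, -1.547461)
phase 2: p=0.2959, T=0.253, ωT=0.823920, cosh=1.359063, sinh=0.920354; start (x,ẋ)=(-0.439651, -1.547461) → end (x,ẋ)=(-1.141092, -4.307710)

x = -1.1411, ẋ = -4.3077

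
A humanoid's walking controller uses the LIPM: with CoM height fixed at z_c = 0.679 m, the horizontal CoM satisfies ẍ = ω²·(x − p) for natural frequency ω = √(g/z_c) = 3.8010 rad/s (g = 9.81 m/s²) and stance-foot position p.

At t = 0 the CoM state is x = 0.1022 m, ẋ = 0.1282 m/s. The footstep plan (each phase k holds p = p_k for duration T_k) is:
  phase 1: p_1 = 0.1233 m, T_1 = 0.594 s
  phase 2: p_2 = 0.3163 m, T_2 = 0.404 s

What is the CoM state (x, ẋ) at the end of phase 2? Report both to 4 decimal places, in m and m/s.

phase 1: p=0.1233, T=0.594, ωT=2.257794, cosh=4.833277, sinh=4.728696; start (x,ẋ)=(0.102200, 0.128200) → end (x,ẋ)=(0.180807, 0.240379)
phase 2: p=0.3163, T=0.404, ωT=1.535604, cosh=2.429728, sinh=2.214402; start (x,ẋ)=(0.180807, 0.240379) → end (x,ẋ)=(0.127131, -0.556379)

x = 0.1271, ẋ = -0.5564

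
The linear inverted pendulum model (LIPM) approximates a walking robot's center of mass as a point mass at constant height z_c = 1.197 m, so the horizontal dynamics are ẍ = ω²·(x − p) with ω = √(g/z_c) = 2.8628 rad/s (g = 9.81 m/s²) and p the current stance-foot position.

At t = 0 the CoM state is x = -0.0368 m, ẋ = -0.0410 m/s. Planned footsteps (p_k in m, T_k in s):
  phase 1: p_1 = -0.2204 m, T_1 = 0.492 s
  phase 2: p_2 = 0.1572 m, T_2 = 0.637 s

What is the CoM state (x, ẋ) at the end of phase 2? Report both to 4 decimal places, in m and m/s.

x = 1.1053, ẋ = 2.8664

phase 1: p=-0.2204, T=0.492, ωT=1.408498, cosh=2.167158, sinh=1.922648; start (x,ẋ)=(-0.036800, -0.041000) → end (x,ẋ)=(0.149955, 0.921710)
phase 2: p=0.1572, T=0.637, ωT=1.823604, cosh=3.177791, sinh=3.016348; start (x,ẋ)=(0.149955, 0.921710) → end (x,ẋ)=(1.105322, 2.866437)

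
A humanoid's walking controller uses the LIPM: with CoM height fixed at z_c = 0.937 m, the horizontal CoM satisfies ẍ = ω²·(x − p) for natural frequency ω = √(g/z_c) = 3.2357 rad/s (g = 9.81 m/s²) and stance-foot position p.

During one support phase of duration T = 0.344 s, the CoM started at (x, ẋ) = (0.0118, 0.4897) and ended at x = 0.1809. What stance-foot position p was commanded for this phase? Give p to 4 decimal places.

p = 0.0648

ωT = 3.2357·0.344 = 1.113081; cosh(ωT) = 1.686133, sinh(ωT) = 1.357588
x(T) = p + (x₀−p)·cosh(ωT) + (ẋ₀/ω)·sinh(ωT) ⇒ p·(1 − cosh) = x(T) − x₀·cosh − (ẋ₀/ω)·sinh
numerator   = 0.1809 − (0.0118)·1.686133 − (0.4897/3.2357)·1.357588 = -0.044458
denominator = 1 − 1.686133 = -0.686133
p = -0.044458 / -0.686133 = 0.0648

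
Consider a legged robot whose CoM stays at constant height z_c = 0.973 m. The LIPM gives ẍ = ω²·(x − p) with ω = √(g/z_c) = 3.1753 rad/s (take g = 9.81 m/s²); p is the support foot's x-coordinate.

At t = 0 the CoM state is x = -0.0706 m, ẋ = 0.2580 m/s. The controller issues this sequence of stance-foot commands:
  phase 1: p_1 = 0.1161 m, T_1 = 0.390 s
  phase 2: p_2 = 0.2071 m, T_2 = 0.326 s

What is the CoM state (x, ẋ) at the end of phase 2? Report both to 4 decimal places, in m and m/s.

x = -0.4631, ẋ = -1.9378

phase 1: p=0.1161, T=0.390, ωT=1.238367, cosh=1.869916, sinh=1.580059; start (x,ẋ)=(-0.070600, 0.258000) → end (x,ẋ)=(-0.104630, -0.454266)
phase 2: p=0.2071, T=0.326, ωT=1.035148, cosh=1.585348, sinh=1.230174; start (x,ẋ)=(-0.104630, -0.454266) → end (x,ẋ)=(-0.463092, -1.937841)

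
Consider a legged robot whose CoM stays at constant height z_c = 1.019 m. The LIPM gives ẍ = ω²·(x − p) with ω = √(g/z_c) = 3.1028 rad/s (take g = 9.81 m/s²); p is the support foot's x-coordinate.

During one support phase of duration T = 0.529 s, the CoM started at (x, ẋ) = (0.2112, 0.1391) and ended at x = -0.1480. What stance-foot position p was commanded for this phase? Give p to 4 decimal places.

ωT = 3.1028·0.529 = 1.641381; cosh(ωT) = 2.678004, sinh(ωT) = 2.484291
x(T) = p + (x₀−p)·cosh(ωT) + (ẋ₀/ω)·sinh(ωT) ⇒ p·(1 − cosh) = x(T) − x₀·cosh − (ẋ₀/ω)·sinh
numerator   = -0.1480 − (0.2112)·2.678004 − (0.1391/3.1028)·2.484291 = -0.824966
denominator = 1 − 2.678004 = -1.678004
p = -0.824966 / -1.678004 = 0.4916

p = 0.4916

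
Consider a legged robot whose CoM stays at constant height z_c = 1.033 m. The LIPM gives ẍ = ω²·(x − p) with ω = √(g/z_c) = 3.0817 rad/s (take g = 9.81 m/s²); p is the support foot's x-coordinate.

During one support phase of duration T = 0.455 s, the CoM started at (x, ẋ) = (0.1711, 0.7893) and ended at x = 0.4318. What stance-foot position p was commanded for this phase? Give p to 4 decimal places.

p = 0.3687

ωT = 3.0817·0.455 = 1.402174; cosh(ωT) = 2.155043, sinh(ωT) = 1.908981
x(T) = p + (x₀−p)·cosh(ωT) + (ẋ₀/ω)·sinh(ωT) ⇒ p·(1 − cosh) = x(T) − x₀·cosh − (ẋ₀/ω)·sinh
numerator   = 0.4318 − (0.1711)·2.155043 − (0.7893/3.0817)·1.908981 = -0.425865
denominator = 1 − 2.155043 = -1.155043
p = -0.425865 / -1.155043 = 0.3687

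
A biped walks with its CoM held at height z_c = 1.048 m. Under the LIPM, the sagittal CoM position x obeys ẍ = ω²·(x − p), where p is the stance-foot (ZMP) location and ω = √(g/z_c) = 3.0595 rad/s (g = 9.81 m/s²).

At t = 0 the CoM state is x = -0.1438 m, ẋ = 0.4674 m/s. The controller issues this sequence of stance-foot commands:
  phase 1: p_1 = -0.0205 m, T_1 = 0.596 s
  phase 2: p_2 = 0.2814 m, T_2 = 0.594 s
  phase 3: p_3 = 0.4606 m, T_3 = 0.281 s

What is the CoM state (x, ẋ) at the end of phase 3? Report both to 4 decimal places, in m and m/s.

phase 1: p=-0.0205, T=0.596, ωT=1.823462, cosh=3.177364, sinh=3.015898; start (x,ẋ)=(-0.143800, 0.467400) → end (x,ẋ)=(0.048470, 0.347394)
phase 2: p=0.2814, T=0.594, ωT=1.817343, cosh=3.158969, sinh=2.996512; start (x,ẋ)=(0.048470, 0.347394) → end (x,ẋ)=(-0.114177, -1.038057)
phase 3: p=0.4606, T=0.281, ωT=0.859720, cosh=1.392889, sinh=0.969609; start (x,ẋ)=(-0.114177, -1.038057) → end (x,ẋ)=(-0.668979, -3.150986)

x = -0.6690, ẋ = -3.1510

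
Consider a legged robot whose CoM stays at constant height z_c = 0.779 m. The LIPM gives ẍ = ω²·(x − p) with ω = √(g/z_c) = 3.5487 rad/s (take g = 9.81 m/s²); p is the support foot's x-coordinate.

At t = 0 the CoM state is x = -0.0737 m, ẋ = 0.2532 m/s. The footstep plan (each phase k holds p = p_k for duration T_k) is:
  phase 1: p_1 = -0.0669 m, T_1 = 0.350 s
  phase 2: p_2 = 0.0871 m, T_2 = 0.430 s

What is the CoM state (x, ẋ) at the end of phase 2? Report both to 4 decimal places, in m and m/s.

phase 1: p=-0.0669, T=0.350, ωT=1.242045, cosh=1.875740, sinh=1.586947; start (x,ẋ)=(-0.073700, 0.253200) → end (x,ẋ)=(0.033574, 0.436643)
phase 2: p=0.0871, T=0.430, ωT=1.525941, cosh=2.408443, sinh=2.191027; start (x,ẋ)=(0.033574, 0.436643) → end (x,ẋ)=(0.227776, 0.635446)

x = 0.2278, ẋ = 0.6354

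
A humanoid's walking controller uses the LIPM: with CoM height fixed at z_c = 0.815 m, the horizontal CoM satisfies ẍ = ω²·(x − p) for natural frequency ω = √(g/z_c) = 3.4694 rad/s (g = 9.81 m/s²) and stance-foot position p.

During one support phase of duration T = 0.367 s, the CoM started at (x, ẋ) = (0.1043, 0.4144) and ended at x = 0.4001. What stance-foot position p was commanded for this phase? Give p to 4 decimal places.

ωT = 3.4694·0.367 = 1.273270; cosh(ωT) = 1.926215, sinh(ωT) = 1.646300
x(T) = p + (x₀−p)·cosh(ωT) + (ẋ₀/ω)·sinh(ωT) ⇒ p·(1 − cosh) = x(T) − x₀·cosh − (ẋ₀/ω)·sinh
numerator   = 0.4001 − (0.1043)·1.926215 − (0.4144/3.4694)·1.646300 = 0.002555
denominator = 1 − 1.926215 = -0.926215
p = 0.002555 / -0.926215 = -0.0028

p = -0.0028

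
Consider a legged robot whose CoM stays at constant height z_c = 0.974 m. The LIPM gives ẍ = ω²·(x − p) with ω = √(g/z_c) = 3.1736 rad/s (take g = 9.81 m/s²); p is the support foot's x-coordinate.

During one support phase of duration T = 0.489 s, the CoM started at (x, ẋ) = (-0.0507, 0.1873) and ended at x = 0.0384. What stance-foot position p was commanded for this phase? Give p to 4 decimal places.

ωT = 3.1736·0.489 = 1.551890; cosh(ωT) = 2.466116, sinh(ωT) = 2.254269
x(T) = p + (x₀−p)·cosh(ωT) + (ẋ₀/ω)·sinh(ωT) ⇒ p·(1 − cosh) = x(T) − x₀·cosh − (ẋ₀/ω)·sinh
numerator   = 0.0384 − (-0.0507)·2.466116 − (0.1873/3.1736)·2.254269 = 0.030389
denominator = 1 − 2.466116 = -1.466116
p = 0.030389 / -1.466116 = -0.0207

p = -0.0207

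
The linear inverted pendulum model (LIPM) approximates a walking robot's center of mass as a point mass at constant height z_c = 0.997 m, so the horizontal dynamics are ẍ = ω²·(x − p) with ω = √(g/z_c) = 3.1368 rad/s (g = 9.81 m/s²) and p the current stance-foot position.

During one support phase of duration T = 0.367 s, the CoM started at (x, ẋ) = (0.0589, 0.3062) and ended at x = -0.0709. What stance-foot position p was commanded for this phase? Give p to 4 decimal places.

ωT = 3.1368·0.367 = 1.151206; cosh(ωT) = 1.739129, sinh(ωT) = 1.422874
x(T) = p + (x₀−p)·cosh(ωT) + (ẋ₀/ω)·sinh(ωT) ⇒ p·(1 − cosh) = x(T) − x₀·cosh − (ẋ₀/ω)·sinh
numerator   = -0.0709 − (0.0589)·1.739129 − (0.3062/3.1368)·1.422874 = -0.312229
denominator = 1 − 1.739129 = -0.739129
p = -0.312229 / -0.739129 = 0.4224

p = 0.4224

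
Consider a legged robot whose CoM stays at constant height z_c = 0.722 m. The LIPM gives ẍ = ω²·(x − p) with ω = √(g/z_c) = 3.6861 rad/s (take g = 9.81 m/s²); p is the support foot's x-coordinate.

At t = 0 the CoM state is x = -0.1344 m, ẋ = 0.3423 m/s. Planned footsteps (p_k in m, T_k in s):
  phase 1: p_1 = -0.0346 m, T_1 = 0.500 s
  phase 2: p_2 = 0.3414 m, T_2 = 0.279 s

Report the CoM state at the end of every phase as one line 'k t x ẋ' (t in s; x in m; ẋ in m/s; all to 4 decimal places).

1 0.5000 -0.0718 -0.0245
2 0.7790 -0.3183 -1.8960

phase 1: p=-0.0346, T=0.500, ωT=1.843050, cosh=3.237053, sinh=3.078719; start (x,ẋ)=(-0.134400, 0.342300) → end (x,ẋ)=(-0.071761, -0.024534)
phase 2: p=0.3414, T=0.279, ωT=1.028422, cosh=1.577110, sinh=1.219539; start (x,ẋ)=(-0.071761, -0.024534) → end (x,ẋ)=(-0.318317, -1.895992)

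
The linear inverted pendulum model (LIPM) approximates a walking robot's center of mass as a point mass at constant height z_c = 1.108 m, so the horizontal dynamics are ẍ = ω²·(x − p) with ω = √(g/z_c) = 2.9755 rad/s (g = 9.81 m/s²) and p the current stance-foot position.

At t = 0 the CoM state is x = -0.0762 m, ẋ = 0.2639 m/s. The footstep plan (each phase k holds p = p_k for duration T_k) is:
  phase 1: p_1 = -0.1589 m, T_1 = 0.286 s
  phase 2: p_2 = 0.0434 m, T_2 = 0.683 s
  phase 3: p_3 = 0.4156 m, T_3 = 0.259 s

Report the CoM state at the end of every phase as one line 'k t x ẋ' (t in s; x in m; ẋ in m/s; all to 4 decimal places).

1 0.2860 0.0405 0.6010
2 0.9690 0.7897 2.3003
3 1.2280 1.5629 3.9631

phase 1: p=-0.1589, T=0.286, ωT=0.850993, cosh=1.384481, sinh=0.957490; start (x,ẋ)=(-0.076200, 0.263900) → end (x,ẋ)=(0.040517, 0.600978)
phase 2: p=0.0434, T=0.683, ωT=2.032266, cosh=3.881201, sinh=3.750163; start (x,ẋ)=(0.040517, 0.600978) → end (x,ẋ)=(0.789652, 2.300349)
phase 3: p=0.4156, T=0.259, ωT=0.770655, cosh=1.311945, sinh=0.849235; start (x,ẋ)=(0.789652, 2.300349) → end (x,ẋ)=(1.562877, 3.963125)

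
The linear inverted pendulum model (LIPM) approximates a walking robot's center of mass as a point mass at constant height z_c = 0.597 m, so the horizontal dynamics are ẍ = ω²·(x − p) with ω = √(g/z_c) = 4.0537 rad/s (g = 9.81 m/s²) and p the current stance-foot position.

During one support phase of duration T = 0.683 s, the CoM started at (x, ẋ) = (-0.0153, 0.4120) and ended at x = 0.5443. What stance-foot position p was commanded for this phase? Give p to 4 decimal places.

p = 0.0200

ωT = 4.0537·0.683 = 2.768677; cosh(ωT) = 8.000141, sinh(ωT) = 7.937396
x(T) = p + (x₀−p)·cosh(ωT) + (ẋ₀/ω)·sinh(ωT) ⇒ p·(1 − cosh) = x(T) − x₀·cosh − (ẋ₀/ω)·sinh
numerator   = 0.5443 − (-0.0153)·8.000141 − (0.4120/4.0537)·7.937396 = -0.140019
denominator = 1 − 8.000141 = -7.000141
p = -0.140019 / -7.000141 = 0.0200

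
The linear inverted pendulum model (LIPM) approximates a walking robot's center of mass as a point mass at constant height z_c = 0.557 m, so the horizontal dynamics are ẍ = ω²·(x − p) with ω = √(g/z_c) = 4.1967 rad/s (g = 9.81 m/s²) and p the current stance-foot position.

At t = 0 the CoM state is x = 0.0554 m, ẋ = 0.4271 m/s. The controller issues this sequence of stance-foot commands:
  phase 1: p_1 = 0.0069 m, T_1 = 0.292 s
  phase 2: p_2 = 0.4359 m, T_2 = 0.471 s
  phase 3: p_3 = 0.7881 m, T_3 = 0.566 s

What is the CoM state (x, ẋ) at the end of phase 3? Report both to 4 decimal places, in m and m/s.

phase 1: p=0.0069, T=0.292, ωT=1.225436, cosh=1.849641, sinh=1.556011; start (x,ẋ)=(0.055400, 0.427100) → end (x,ẋ)=(0.254964, 1.106692)
phase 2: p=0.4359, T=0.471, ωT=1.976646, cosh=3.678511, sinh=3.539978; start (x,ẋ)=(0.254964, 1.106692) → end (x,ẋ)=(0.703834, 1.382946)
phase 3: p=0.7881, T=0.566, ωT=2.375332, cosh=5.423784, sinh=5.330801; start (x,ẋ)=(0.703834, 1.382946) → end (x,ẋ)=(2.087728, 5.615622)

x = 2.0877, ẋ = 5.6156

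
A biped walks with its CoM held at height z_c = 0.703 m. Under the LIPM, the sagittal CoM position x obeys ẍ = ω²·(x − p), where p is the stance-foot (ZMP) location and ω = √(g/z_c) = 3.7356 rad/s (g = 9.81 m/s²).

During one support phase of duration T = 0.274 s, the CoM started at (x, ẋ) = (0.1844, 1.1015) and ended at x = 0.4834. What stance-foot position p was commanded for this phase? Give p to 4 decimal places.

p = 0.2865

ωT = 3.7356·0.274 = 1.023554; cosh(ωT) = 1.571192, sinh(ωT) = 1.211877
x(T) = p + (x₀−p)·cosh(ωT) + (ẋ₀/ω)·sinh(ωT) ⇒ p·(1 − cosh) = x(T) − x₀·cosh − (ẋ₀/ω)·sinh
numerator   = 0.4834 − (0.1844)·1.571192 − (1.1015/3.7356)·1.211877 = -0.163669
denominator = 1 − 1.571192 = -0.571192
p = -0.163669 / -0.571192 = 0.2865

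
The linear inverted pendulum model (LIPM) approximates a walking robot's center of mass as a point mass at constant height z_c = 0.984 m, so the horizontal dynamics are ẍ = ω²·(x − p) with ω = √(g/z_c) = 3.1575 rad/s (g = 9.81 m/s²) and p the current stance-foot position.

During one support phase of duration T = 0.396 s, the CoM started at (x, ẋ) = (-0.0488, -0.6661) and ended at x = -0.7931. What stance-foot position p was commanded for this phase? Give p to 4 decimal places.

p = 0.4081

ωT = 3.1575·0.396 = 1.250370; cosh(ωT) = 1.889017, sinh(ωT) = 1.602618
x(T) = p + (x₀−p)·cosh(ωT) + (ẋ₀/ω)·sinh(ωT) ⇒ p·(1 − cosh) = x(T) − x₀·cosh − (ẋ₀/ω)·sinh
numerator   = -0.7931 − (-0.0488)·1.889017 − (-0.6661/3.1575)·1.602618 = -0.362831
denominator = 1 − 1.889017 = -0.889017
p = -0.362831 / -0.889017 = 0.4081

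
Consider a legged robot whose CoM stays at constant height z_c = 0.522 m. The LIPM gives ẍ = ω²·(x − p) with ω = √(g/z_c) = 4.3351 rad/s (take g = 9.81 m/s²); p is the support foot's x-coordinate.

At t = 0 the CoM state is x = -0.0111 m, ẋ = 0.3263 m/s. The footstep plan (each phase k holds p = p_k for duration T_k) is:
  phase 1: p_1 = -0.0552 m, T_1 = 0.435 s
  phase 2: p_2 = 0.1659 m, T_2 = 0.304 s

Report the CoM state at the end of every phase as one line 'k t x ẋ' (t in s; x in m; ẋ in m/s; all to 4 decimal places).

phase 1: p=-0.0552, T=0.435, ωT=1.885768, cosh=3.371565, sinh=3.219853; start (x,ẋ)=(-0.011100, 0.326300) → end (x,ẋ)=(0.335842, 1.715706)
phase 2: p=0.1659, T=0.304, ωT=1.317870, cosh=2.001581, sinh=1.733877; start (x,ẋ)=(0.335842, 1.715706) → end (x,ẋ)=(1.192271, 4.711501)

1 0.4350 0.3358 1.7157
2 0.7390 1.1923 4.7115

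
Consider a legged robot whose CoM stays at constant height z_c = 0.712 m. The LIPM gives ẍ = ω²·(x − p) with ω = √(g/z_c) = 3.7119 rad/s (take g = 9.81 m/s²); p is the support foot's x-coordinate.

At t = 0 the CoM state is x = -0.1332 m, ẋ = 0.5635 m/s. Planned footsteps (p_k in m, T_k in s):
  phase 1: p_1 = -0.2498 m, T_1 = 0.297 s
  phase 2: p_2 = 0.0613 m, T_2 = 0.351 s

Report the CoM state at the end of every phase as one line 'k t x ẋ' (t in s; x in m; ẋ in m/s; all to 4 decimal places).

1 0.2970 0.1485 1.5219
2 0.6480 0.9323 3.5586

phase 1: p=-0.2498, T=0.297, ωT=1.102434, cosh=1.671775, sinh=1.339713; start (x,ẋ)=(-0.133200, 0.563500) → end (x,ẋ)=(0.148510, 1.521883)
phase 2: p=0.0613, T=0.351, ωT=1.302877, cosh=1.975808, sinh=1.704060; start (x,ẋ)=(0.148510, 1.521883) → end (x,ẋ)=(0.932276, 3.558576)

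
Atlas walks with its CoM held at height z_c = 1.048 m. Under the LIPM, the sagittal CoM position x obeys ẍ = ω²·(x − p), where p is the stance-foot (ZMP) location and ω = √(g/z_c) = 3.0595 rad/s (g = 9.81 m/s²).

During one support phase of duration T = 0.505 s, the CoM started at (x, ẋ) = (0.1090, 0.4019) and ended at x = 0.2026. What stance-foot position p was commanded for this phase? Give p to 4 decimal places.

p = 0.2471

ωT = 3.0595·0.505 = 1.545047; cosh(ωT) = 2.450748, sinh(ωT) = 2.237446
x(T) = p + (x₀−p)·cosh(ωT) + (ẋ₀/ω)·sinh(ωT) ⇒ p·(1 − cosh) = x(T) − x₀·cosh − (ẋ₀/ω)·sinh
numerator   = 0.2026 − (0.1090)·2.450748 − (0.4019/3.0595)·2.237446 = -0.358445
denominator = 1 − 2.450748 = -1.450748
p = -0.358445 / -1.450748 = 0.2471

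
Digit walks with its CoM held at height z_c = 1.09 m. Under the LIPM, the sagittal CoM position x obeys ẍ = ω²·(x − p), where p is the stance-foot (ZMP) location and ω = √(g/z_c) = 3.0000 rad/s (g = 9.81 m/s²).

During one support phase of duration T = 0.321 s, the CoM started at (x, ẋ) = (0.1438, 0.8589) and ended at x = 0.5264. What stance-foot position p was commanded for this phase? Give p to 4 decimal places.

ωT = 3.0000·0.321 = 0.963000; cosh(ωT) = 1.500645, sinh(ωT) = 1.118899
x(T) = p + (x₀−p)·cosh(ωT) + (ẋ₀/ω)·sinh(ωT) ⇒ p·(1 − cosh) = x(T) − x₀·cosh − (ẋ₀/ω)·sinh
numerator   = 0.5264 − (0.1438)·1.500645 − (0.8589/3.0000)·1.118899 = -0.009733
denominator = 1 − 1.500645 = -0.500645
p = -0.009733 / -0.500645 = 0.0194

p = 0.0194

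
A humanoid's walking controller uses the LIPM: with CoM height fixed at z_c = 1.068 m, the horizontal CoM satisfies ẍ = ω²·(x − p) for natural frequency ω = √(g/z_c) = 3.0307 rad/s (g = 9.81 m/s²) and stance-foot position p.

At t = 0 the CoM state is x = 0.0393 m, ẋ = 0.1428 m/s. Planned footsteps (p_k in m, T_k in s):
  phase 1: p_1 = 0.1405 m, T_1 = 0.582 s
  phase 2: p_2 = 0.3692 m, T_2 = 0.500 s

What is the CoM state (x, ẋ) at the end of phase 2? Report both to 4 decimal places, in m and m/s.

x = -0.8972, ẋ = -3.6689

phase 1: p=0.1405, T=0.582, ωT=1.763867, cosh=3.003170, sinh=2.831790; start (x,ẋ)=(0.039300, 0.142800) → end (x,ẋ)=(-0.029993, -0.439677)
phase 2: p=0.3692, T=0.500, ωT=1.515350, cosh=2.385372, sinh=2.165641; start (x,ẋ)=(-0.029993, -0.439677) → end (x,ẋ)=(-0.897203, -3.668860)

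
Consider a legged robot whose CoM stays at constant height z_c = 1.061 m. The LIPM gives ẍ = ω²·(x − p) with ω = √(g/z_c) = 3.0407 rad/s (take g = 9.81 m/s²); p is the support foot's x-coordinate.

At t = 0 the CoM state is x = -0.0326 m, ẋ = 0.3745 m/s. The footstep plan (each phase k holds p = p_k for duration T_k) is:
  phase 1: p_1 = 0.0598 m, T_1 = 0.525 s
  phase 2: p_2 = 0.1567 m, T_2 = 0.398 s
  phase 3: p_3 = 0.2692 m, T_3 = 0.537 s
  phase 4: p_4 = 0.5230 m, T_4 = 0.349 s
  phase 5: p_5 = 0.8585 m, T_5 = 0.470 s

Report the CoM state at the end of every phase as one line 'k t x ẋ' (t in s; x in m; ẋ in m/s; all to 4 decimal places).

phase 1: p=0.0598, T=0.525, ωT=1.596368, cosh=2.568852, sinh=2.366221; start (x,ẋ)=(-0.032600, 0.374500) → end (x,ẋ)=(0.113868, 0.297220)
phase 2: p=0.1567, T=0.398, ωT=1.210199, cosh=1.826144, sinh=1.528006; start (x,ẋ)=(0.113868, 0.297220) → end (x,ẋ)=(0.227840, 0.343758)
phase 3: p=0.2692, T=0.537, ωT=1.632856, cosh=2.656921, sinh=2.461550; start (x,ẋ)=(0.227840, 0.343758) → end (x,ẋ)=(0.437595, 0.603768)
phase 4: p=0.5230, T=0.349, ωT=1.061204, cosh=1.617944, sinh=1.271905; start (x,ẋ)=(0.437595, 0.603768) → end (x,ẋ)=(0.637371, 0.646559)
phase 5: p=0.8585, T=0.470, ωT=1.429129, cosh=2.207289, sinh=1.967772; start (x,ẋ)=(0.637371, 0.646559) → end (x,ẋ)=(0.788822, 0.104040)

1 0.5250 0.1139 0.2972
2 0.9230 0.2278 0.3438
3 1.4600 0.4376 0.6038
4 1.8090 0.6374 0.6466
5 2.2790 0.7888 0.1040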